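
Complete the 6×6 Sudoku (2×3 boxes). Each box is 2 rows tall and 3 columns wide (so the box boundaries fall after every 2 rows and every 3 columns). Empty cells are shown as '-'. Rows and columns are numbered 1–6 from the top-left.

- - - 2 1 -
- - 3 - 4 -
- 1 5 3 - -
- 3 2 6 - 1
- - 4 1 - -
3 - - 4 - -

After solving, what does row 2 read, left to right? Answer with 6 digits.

row 1, column 3 = 6: row 1 has {1,2}; col 3 has {2,3,4,5}; box has {3} → only 6 remains.
row 2, column 4 = 5: row 2 has {3,4}; col 4 has {1,2,3,4,6}; box has {1,2,4} → only 5 remains.
row 2, column 6 = 6: row 2 has {3,4,5}; col 6 has {1}; box has {1,2,4,5} → only 6 remains.
row 3, column 5 = 2: row 3 has {1,3,5}; col 5 has {1,4}; box has {1,3,6} → only 2 remains.
row 3, column 6 = 4: row 3 has {1,2,3,5}; col 6 has {1,6}; box has {1,2,3,6} → only 4 remains.
row 4, column 1 = 4: row 4 has {1,2,3,6}; col 1 has {3}; box has {1,2,3,5} → only 4 remains.
row 4, column 5 = 5: row 4 has {1,2,3,4,6}; col 5 has {1,2,4}; box has {1,2,3,4,6} → only 5 remains.
row 6, column 3 = 1: row 6 has {3,4}; col 3 has {2,3,4,5,6}; box has {3,4} → only 1 remains.
row 6, column 5 = 6: row 6 has {1,3,4}; col 5 has {1,2,4,5}; box has {1,4} → only 6 remains.
row 1, column 1 = 5: row 1 has {1,2,6}; col 1 has {3,4}; box has {3,6} → only 5 remains.
row 1, column 2 = 4: row 1 has {1,2,5,6}; col 2 has {1,3}; box has {3,5,6} → only 4 remains.
row 1, column 6 = 3: row 1 has {1,2,4,5,6}; col 6 has {1,4,6}; box has {1,2,4,5,6} → only 3 remains.
row 2, column 2 = 2: row 2 has {3,4,5,6}; col 2 has {1,3,4}; box has {3,4,5,6} → only 2 remains.
row 3, column 1 = 6: row 3 has {1,2,3,4,5}; col 1 has {3,4,5}; box has {1,2,3,4,5} → only 6 remains.
row 5, column 1 = 2: row 5 has {1,4}; col 1 has {3,4,5,6}; box has {1,3,4} → only 2 remains.
row 5, column 5 = 3: row 5 has {1,2,4}; col 5 has {1,2,4,5,6}; box has {1,4,6} → only 3 remains.
row 5, column 6 = 5: row 5 has {1,2,3,4}; col 6 has {1,3,4,6}; box has {1,3,4,6} → only 5 remains.
row 6, column 2 = 5: row 6 has {1,3,4,6}; col 2 has {1,2,3,4}; box has {1,2,3,4} → only 5 remains.
row 6, column 6 = 2: row 6 has {1,3,4,5,6}; col 6 has {1,3,4,5,6}; box has {1,3,4,5,6} → only 2 remains.
row 2, column 1 = 1: row 2 has {2,3,4,5,6}; col 1 has {2,3,4,5,6}; box has {2,3,4,5,6} → only 1 remains.

123546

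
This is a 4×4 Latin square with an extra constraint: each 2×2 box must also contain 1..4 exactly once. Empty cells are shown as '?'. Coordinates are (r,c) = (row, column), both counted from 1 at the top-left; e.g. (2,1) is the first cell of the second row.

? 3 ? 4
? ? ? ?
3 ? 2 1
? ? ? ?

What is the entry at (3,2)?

4

(1,3) = 1: row 1 has {3,4}; col 3 has {2}; box has {4} → only 1 remains.
(2,3) = 3: row 2 has {}; col 3 has {1,2}; box has {1,4} → only 3 remains.
(2,4) = 2: row 2 has {3}; col 4 has {1,4}; box has {1,3,4} → only 2 remains.
(3,2) = 4: row 3 has {1,2,3}; col 2 has {3}; box has {3} → only 4 remains.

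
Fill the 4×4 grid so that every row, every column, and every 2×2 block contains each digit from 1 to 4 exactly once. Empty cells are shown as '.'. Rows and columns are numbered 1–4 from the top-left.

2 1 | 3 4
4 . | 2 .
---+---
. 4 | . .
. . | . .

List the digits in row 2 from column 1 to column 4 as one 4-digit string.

r2c2 = 3: row 2 has {2,4}; col 2 has {1,4}; box has {1,2,4} → only 3 remains.
r2c4 = 1: row 2 has {2,3,4}; col 4 has {4}; box has {2,3,4} → only 1 remains.

4321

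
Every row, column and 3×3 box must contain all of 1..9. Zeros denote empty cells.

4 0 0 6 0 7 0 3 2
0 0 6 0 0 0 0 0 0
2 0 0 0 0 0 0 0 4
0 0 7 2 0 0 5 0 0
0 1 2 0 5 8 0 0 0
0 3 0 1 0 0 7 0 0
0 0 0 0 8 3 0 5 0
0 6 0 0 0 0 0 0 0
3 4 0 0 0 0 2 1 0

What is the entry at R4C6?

R4C9 = 1: in row 4, 1 can only go here (every other open cell in that row sees a 1).
R4C5 = 3: in row 4, 3 can only go here (every other open cell in that row sees a 3).
R2C4 = 3: in row 2, 3 can only go here (every other open cell in that row sees a 3).
R3C3 = 3: in row 3, 3 can only go here (every other open cell in that row sees a 3).
R5C4 = 7: in row 5, 7 can only go here (every other open cell in that row sees a 7).
R6C8 = 2: in row 6, 2 can only go here (every other open cell in that row sees a 2).
R7C2 = 2: in row 7, 2 can only go here (every other open cell in that row sees a 2).
R6C3 = 4: in column 3, 4 can only go here (every other open cell in that column sees a 4).
R6C1 = 5: in row 6, 5 can only go here (every other open cell in that row sees a 5).
R6C9 = 8: in row 6, 8 can only go here (every other open cell in that row sees an 8).
R9C3 = 8: in row 9, 8 can only go here (every other open cell in that row sees an 8).
R3C4 = 8: in column 4, 8 can only go here (every other open cell in that column sees an 8).
R2C9 = 5: in column 9, 5 can only go here (every other open cell in that column sees a 5).
R3C6 = 5: in box 2, 5 can only go here (every other open cell in that box sees a 5).
R9C4 = 5: in row 9, 5 can only go here (every other open cell in that row sees a 5).
R8C3 = 5: in row 8, 5 can only go here (every other open cell in that row sees a 5).
R1C2 = 5: in row 1, 5 can only go here (every other open cell in that row sees a 5).
R1C7 = 8: in row 1, 8 can only go here (every other open cell in that row sees an 8).
R8C8 = 8: in row 8, 8 can only go here (every other open cell in that row sees an 8).
R4C6 = 4: in box 5, 4 can only go here (every other open cell in that box sees a 4).

4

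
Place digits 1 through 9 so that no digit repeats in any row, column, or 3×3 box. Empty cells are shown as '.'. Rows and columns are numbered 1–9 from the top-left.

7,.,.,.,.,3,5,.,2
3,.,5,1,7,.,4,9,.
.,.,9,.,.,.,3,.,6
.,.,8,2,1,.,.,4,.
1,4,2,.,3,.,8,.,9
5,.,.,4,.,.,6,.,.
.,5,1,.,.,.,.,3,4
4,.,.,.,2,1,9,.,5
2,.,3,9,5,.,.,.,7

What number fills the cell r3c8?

7

r2c9 = 8: row 2 has {1,3,4,5,7,9}; col 9 has {2,4,5,6,7,9}; box has {2,3,4,5,6,9} → only 8 remains.
r3c1 = 8: row 3 has {3,6,9}; col 1 has {1,2,3,4,5,7}; box has {3,5,7,9} → only 8 remains.
r3c4 = 5: row 3 has {3,6,8,9}; col 4 has {1,2,4,9}; box has {1,3,7} → only 5 remains.
r3c5 = 4: row 3 has {3,5,6,8,9}; col 5 has {1,2,3,5,7}; box has {1,3,5,7} → only 4 remains.
r3c6 = 2: row 3 has {3,4,5,6,8,9}; col 6 has {1,3}; box has {1,3,4,5,7} → only 2 remains.
r4c7 = 7: row 4 has {1,2,4,8}; col 7 has {3,4,5,6,8,9}; box has {4,6,8,9} → only 7 remains.
r4c9 = 3: row 4 has {1,2,4,7,8}; col 9 has {2,4,5,6,7,8,9}; box has {4,6,7,8,9} → only 3 remains.
r5c8 = 5: row 5 has {1,2,3,4,8,9}; col 8 has {3,4,9}; box has {3,4,6,7,8,9} → only 5 remains.
r6c3 = 7: row 6 has {4,5,6}; col 3 has {1,2,3,5,8,9}; box has {1,2,4,5,8} → only 7 remains.
r6c9 = 1: row 6 has {4,5,6,7}; col 9 has {2,3,4,5,6,7,8,9}; box has {3,4,5,6,7,8,9} → only 1 remains.
r7c7 = 2: row 7 has {1,3,4,5}; col 7 has {3,4,5,6,7,8,9}; box has {3,4,5,7,9} → only 2 remains.
r8c3 = 6: row 8 has {1,2,4,5,9}; col 3 has {1,2,3,5,7,8,9}; box has {1,2,3,4,5} → only 6 remains.
r8c8 = 8: row 8 has {1,2,4,5,6,9}; col 8 has {3,4,5,9}; box has {2,3,4,5,7,9} → only 8 remains.
r9c2 = 8: row 9 has {2,3,5,7,9}; col 2 has {4,5}; box has {1,2,3,4,5,6} → only 8 remains.
r9c7 = 1: row 9 has {2,3,5,7,8,9}; col 7 has {2,3,4,5,6,7,8,9}; box has {2,3,4,5,7,8,9} → only 1 remains.
r9c8 = 6: row 9 has {1,2,3,5,7,8,9}; col 8 has {3,4,5,8,9}; box has {1,2,3,4,5,7,8,9} → only 6 remains.
r1c3 = 4: row 1 has {2,3,5,7}; col 3 has {1,2,3,5,6,7,8,9}; box has {3,5,7,8,9} → only 4 remains.
r1c8 = 1: row 1 has {2,3,4,5,7}; col 8 has {3,4,5,6,8,9}; box has {2,3,4,5,6,8,9} → only 1 remains.
r2c6 = 6: row 2 has {1,3,4,5,7,8,9}; col 6 has {1,2,3}; box has {1,2,3,4,5,7} → only 6 remains.
r3c2 = 1: row 3 has {2,3,4,5,6,8,9}; col 2 has {4,5,8}; box has {3,4,5,7,8,9} → only 1 remains.
r3c8 = 7: row 3 has {1,2,3,4,5,6,8,9}; col 8 has {1,3,4,5,6,8,9}; box has {1,2,3,4,5,6,8,9} → only 7 remains.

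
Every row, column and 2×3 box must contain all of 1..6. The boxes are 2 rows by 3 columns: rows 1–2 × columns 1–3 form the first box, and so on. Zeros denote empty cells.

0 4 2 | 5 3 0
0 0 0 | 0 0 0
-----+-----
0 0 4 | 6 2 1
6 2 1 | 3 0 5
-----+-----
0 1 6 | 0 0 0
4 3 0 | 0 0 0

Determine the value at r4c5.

4

r1c1 = 1: row 1 has {2,3,4,5}; col 1 has {4,6}; box has {2,4} → only 1 remains.
r1c6 = 6: row 1 has {1,2,3,4,5}; col 6 has {1,5}; box has {3,5} → only 6 remains.
r3c2 = 5: row 3 has {1,2,4,6}; col 2 has {1,2,3,4}; box has {1,2,4,6} → only 5 remains.
r4c5 = 4: row 4 has {1,2,3,5,6}; col 5 has {2,3}; box has {1,2,3,5,6} → only 4 remains.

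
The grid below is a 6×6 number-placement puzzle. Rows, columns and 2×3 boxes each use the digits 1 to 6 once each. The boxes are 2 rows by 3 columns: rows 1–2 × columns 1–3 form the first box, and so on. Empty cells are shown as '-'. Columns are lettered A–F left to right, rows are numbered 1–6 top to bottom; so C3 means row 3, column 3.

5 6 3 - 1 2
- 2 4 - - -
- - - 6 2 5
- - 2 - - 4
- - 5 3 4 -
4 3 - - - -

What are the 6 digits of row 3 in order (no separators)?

341625

D1 = 4: row 1 has {1,2,3,5,6}; col 4 has {3,6}; box has {1,2} → only 4 remains.
A2 = 1: row 2 has {2,4}; col 1 has {4,5}; box has {2,3,4,5,6} → only 1 remains.
D2 = 5: row 2 has {1,2,4}; col 4 has {3,4,6}; box has {1,2,4} → only 5 remains.
A3 = 3: row 3 has {2,5,6}; col 1 has {1,4,5}; box has {2} → only 3 remains.
C3 = 1: row 3 has {2,3,5,6}; col 3 has {2,3,4,5}; box has {2,3} → only 1 remains.
A4 = 6: row 4 has {2,4}; col 1 has {1,3,4,5}; box has {1,2,3} → only 6 remains.
B4 = 5: row 4 has {2,4,6}; col 2 has {2,3,6}; box has {1,2,3,6} → only 5 remains.
D4 = 1: row 4 has {2,4,5,6}; col 4 has {3,4,5,6}; box has {2,4,5,6} → only 1 remains.
E4 = 3: row 4 has {1,2,4,5,6}; col 5 has {1,2,4}; box has {1,2,4,5,6} → only 3 remains.
A5 = 2: row 5 has {3,4,5}; col 1 has {1,3,4,5,6}; box has {3,4,5} → only 2 remains.
B5 = 1: row 5 has {2,3,4,5}; col 2 has {2,3,5,6}; box has {2,3,4,5} → only 1 remains.
F5 = 6: row 5 has {1,2,3,4,5}; col 6 has {2,4,5}; box has {3,4} → only 6 remains.
C6 = 6: row 6 has {3,4}; col 3 has {1,2,3,4,5}; box has {1,2,3,4,5} → only 6 remains.
D6 = 2: row 6 has {3,4,6}; col 4 has {1,3,4,5,6}; box has {3,4,6} → only 2 remains.
E6 = 5: row 6 has {2,3,4,6}; col 5 has {1,2,3,4}; box has {2,3,4,6} → only 5 remains.
F6 = 1: row 6 has {2,3,4,5,6}; col 6 has {2,4,5,6}; box has {2,3,4,5,6} → only 1 remains.
E2 = 6: row 2 has {1,2,4,5}; col 5 has {1,2,3,4,5}; box has {1,2,4,5} → only 6 remains.
F2 = 3: row 2 has {1,2,4,5,6}; col 6 has {1,2,4,5,6}; box has {1,2,4,5,6} → only 3 remains.
B3 = 4: row 3 has {1,2,3,5,6}; col 2 has {1,2,3,5,6}; box has {1,2,3,5,6} → only 4 remains.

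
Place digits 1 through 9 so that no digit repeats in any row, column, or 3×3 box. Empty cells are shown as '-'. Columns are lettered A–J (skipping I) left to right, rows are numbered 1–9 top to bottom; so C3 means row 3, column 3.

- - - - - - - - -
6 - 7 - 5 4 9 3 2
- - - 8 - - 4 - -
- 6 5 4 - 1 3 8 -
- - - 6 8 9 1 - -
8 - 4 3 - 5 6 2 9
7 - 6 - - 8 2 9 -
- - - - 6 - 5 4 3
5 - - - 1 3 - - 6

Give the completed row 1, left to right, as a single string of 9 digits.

459236718

D2 = 1 (sole candidate).
J4 = 7 (sole candidate).
H5 = 5 (sole candidate).
J5 = 4 (sole candidate).
E6 = 7 (sole candidate).
D7 = 5 (sole candidate).
E7 = 4 (sole candidate).
J7 = 1 (sole candidate).
H9 = 7 (sole candidate).
B2 = 8 (sole candidate).
J3 = 5 (sole candidate).
E4 = 2 (sole candidate).
B6 = 1 (sole candidate).
B7 = 3 (sole candidate).
G9 = 8 (sole candidate).
G1 = 7: row 1 has {}; col 7 has {1,2,3,4,5,6,8,9}; box has {2,3,4,5,9} → only 7 remains.
J1 = 8: row 1 has {7}; col 9 has {1,2,3,4,5,6,7,9}; box has {2,3,4,5,7,9} → only 8 remains.
A4 = 9 (sole candidate).
B1 = 5: in row 1, 5 can only go here (every other open cell in that row sees a 5).
A1 = 4: in row 1, 4 can only go here (every other open cell in that row sees a 4).
F3 = 7 (hidden single in row 3).
F8 = 2 (sole candidate).
D9 = 9 (sole candidate).
D1 = 2: row 1 has {4,5,7,8}; col 4 has {1,3,4,5,6,8,9}; box has {1,4,5,7,8} → only 2 remains.
F1 = 6: row 1 has {2,4,5,7,8}; col 6 has {1,2,3,4,5,7,8,9}; box has {1,2,4,5,7,8} → only 6 remains.
H1 = 1: row 1 has {2,4,5,6,7,8}; col 8 has {2,3,4,5,7,8,9}; box has {2,3,4,5,7,8,9} → only 1 remains.
H3 = 6 (sole candidate).
A8 = 1 (sole candidate).
B8 = 9 (sole candidate).
C8 = 8 (sole candidate).
D8 = 7 (sole candidate).
C9 = 2 (sole candidate).
B3 = 2 (sole candidate).
B5 = 7 (sole candidate).
C5 = 3 (sole candidate).
B9 = 4 (sole candidate).
C1 = 9: row 1 has {1,2,4,5,6,7,8}; col 3 has {2,3,4,5,6,7,8}; box has {2,4,5,6,7,8} → only 9 remains.
E1 = 3: row 1 has {1,2,4,5,6,7,8,9}; col 5 has {1,2,4,5,6,7,8}; box has {1,2,4,5,6,7,8} → only 3 remains.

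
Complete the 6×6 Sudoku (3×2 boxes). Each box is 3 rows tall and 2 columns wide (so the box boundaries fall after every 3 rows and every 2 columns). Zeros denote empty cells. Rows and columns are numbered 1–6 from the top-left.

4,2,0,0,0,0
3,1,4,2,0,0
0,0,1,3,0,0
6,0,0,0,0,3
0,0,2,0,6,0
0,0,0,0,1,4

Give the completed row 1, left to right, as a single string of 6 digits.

426531

row 2, column 5 = 5: row 2 has {1,2,3,4}; col 5 has {1,6}; box has {} → only 5 remains.
row 2, column 6 = 6: row 2 has {1,2,3,4,5}; col 6 has {3,4}; box has {5} → only 6 remains.
row 3, column 1 = 5: row 3 has {1,3}; col 1 has {3,4,6}; box has {1,2,3,4} → only 5 remains.
row 3, column 2 = 6: row 3 has {1,3,5}; col 2 has {1,2}; box has {1,2,3,4,5} → only 6 remains.
row 3, column 6 = 2: row 3 has {1,3,5,6}; col 6 has {3,4,6}; box has {5,6} → only 2 remains.
row 4, column 3 = 5: row 4 has {3,6}; col 3 has {1,2,4}; box has {2} → only 5 remains.
row 4, column 5 = 2: row 4 has {3,5,6}; col 5 has {1,5,6}; box has {1,3,4,6} → only 2 remains.
row 5, column 1 = 1: row 5 has {2,6}; col 1 has {3,4,5,6}; box has {6} → only 1 remains.
row 5, column 4 = 4: row 5 has {1,2,6}; col 4 has {2,3}; box has {2,5} → only 4 remains.
row 5, column 6 = 5: row 5 has {1,2,4,6}; col 6 has {2,3,4,6}; box has {1,2,3,4,6} → only 5 remains.
row 6, column 1 = 2: row 6 has {1,4}; col 1 has {1,3,4,5,6}; box has {1,6} → only 2 remains.
row 6, column 4 = 6: row 6 has {1,2,4}; col 4 has {2,3,4}; box has {2,4,5} → only 6 remains.
row 1, column 3 = 6: row 1 has {2,4}; col 3 has {1,2,4,5}; box has {1,2,3,4} → only 6 remains.
row 1, column 4 = 5: row 1 has {2,4,6}; col 4 has {2,3,4,6}; box has {1,2,3,4,6} → only 5 remains.
row 1, column 5 = 3: row 1 has {2,4,5,6}; col 5 has {1,2,5,6}; box has {2,5,6} → only 3 remains.
row 1, column 6 = 1: row 1 has {2,3,4,5,6}; col 6 has {2,3,4,5,6}; box has {2,3,5,6} → only 1 remains.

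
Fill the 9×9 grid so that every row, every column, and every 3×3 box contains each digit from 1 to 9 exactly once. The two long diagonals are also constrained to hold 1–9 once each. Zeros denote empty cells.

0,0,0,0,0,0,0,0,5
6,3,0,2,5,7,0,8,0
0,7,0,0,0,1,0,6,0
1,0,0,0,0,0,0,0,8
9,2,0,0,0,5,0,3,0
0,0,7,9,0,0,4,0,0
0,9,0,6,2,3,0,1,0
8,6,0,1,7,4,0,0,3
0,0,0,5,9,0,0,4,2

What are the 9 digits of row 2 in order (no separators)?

row 1, column 1 = 4 (sole candidate).
row 4, column 4 = 7 (sole candidate).
row 4, column 6 = 2 (sole candidate).
row 5, column 5 = 1 (sole candidate).
row 7, column 3 = 4 (sole candidate).
row 7, column 9 = 7 (sole candidate).
row 9, column 2 = 1 (sole candidate).
row 9, column 3 = 3 (sole candidate).
row 9, column 6 = 8 (sole candidate).
row 9, column 7 = 6 (sole candidate).
row 1, column 2 = 8 (sole candidate).
row 1, column 4 = 3 (sole candidate).
row 1, column 5 = 6 (sole candidate).
row 1, column 6 = 9 (sole candidate).
row 3, column 7 = 3 (sole candidate).
row 5, column 7 = 7 (sole candidate).
row 5, column 9 = 6 (sole candidate).
row 6, column 2 = 5 (sole candidate).
row 6, column 6 = 6 (sole candidate).
row 6, column 8 = 2 (sole candidate).
row 6, column 9 = 1 (sole candidate).
row 7, column 1 = 5 (sole candidate).
row 7, column 7 = 8 (sole candidate).
row 8, column 3 = 2 (sole candidate).
row 9, column 1 = 7 (sole candidate).
row 1, column 3 = 1 (sole candidate).
row 1, column 7 = 2 (sole candidate).
row 1, column 8 = 7 (sole candidate).
row 2, column 3 = 9: row 2 has {2,3,5,6,7,8}; col 3 has {1,2,3,4,7}; box has {1,3,4,6,7,8} → only 9 remains.
row 2, column 7 = 1: row 2 has {2,3,5,6,7,8,9}; col 7 has {2,3,4,6,7,8}; box has {2,3,5,6,7,8} → only 1 remains.
row 2, column 9 = 4: row 2 has {1,2,3,5,6,7,8,9}; col 9 has {1,2,3,5,6,7,8}; box has {1,2,3,5,6,7,8} → only 4 remains.

639257184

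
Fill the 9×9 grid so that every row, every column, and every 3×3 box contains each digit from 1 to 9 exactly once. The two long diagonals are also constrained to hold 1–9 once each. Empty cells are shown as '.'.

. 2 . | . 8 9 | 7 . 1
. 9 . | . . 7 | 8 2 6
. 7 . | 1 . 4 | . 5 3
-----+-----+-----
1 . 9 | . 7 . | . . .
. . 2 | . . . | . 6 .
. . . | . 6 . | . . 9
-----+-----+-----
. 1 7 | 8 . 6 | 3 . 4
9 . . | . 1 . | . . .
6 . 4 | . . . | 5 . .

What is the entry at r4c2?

r1c8 = 4: row 1 has {1,2,7,8,9}; col 8 has {2,5,6}; box has {1,2,3,5,6,7,8} → only 4 remains.
r3c1 = 8: row 3 has {1,3,4,5,7}; col 1 has {1,6,9}; box has {2,7,9} → only 8 remains.
r3c3 = 6: row 3 has {1,3,4,5,7,8}; col 3 has {2,4,7,9}; box has {2,7,8,9}; main diagonal has {3,9} → only 6 remains.
r3c5 = 2: row 3 has {1,3,4,5,6,7,8}; col 5 has {1,6,7,8}; box has {1,4,7,8,9} → only 2 remains.
r3c7 = 9: row 3 has {1,2,3,4,5,6,7,8}; col 7 has {3,5,7,8}; box has {1,2,3,4,5,6,7,8}; anti-diagonal has {1,2,6,7} → only 9 remains.
r7c8 = 9: row 7 has {1,3,4,6,7,8}; col 8 has {2,4,5,6}; box has {3,4,5} → only 9 remains.
r1c1 = 5: row 1 has {1,2,4,7,8,9}; col 1 has {1,6,8,9}; box has {2,6,7,8,9}; main diagonal has {3,6,9} → only 5 remains.
r1c3 = 3: row 1 has {1,2,4,5,7,8,9}; col 3 has {2,4,6,7,9}; box has {2,5,6,7,8,9} → only 3 remains.
r1c4 = 6: row 1 has {1,2,3,4,5,7,8,9}; col 4 has {1,8}; box has {1,2,4,7,8,9} → only 6 remains.
r2c1 = 4: row 2 has {2,6,7,8,9}; col 1 has {1,5,6,8,9}; box has {2,3,5,6,7,8,9} → only 4 remains.
r2c3 = 1: row 2 has {2,4,6,7,8,9}; col 3 has {2,3,4,6,7,9}; box has {2,3,4,5,6,7,8,9} → only 1 remains.
r5c5 = 4: row 5 has {2,6}; col 5 has {1,2,6,7,8}; box has {6,7}; main diagonal has {3,5,6,9}; anti-diagonal has {1,2,6,7,9} → only 4 remains.
r5c7 = 1: row 5 has {2,4,6}; col 7 has {3,5,7,8,9}; box has {6,9} → only 1 remains.
r7c1 = 2: row 7 has {1,3,4,6,7,8,9}; col 1 has {1,4,5,6,8,9}; box has {1,4,6,7,9} → only 2 remains.
r7c5 = 5: row 7 has {1,2,3,4,6,7,8,9}; col 5 has {1,2,4,6,7,8}; box has {1,6,8} → only 5 remains.
r2c5 = 3: row 2 has {1,2,4,6,7,8,9}; col 5 has {1,2,4,5,6,7,8}; box has {1,2,4,6,7,8,9} → only 3 remains.
r4c4 = 2: row 4 has {1,7,9}; col 4 has {1,6,8}; box has {4,6,7}; main diagonal has {3,4,5,6,9} → only 2 remains.
r4c7 = 4: row 4 has {1,2,7,9}; col 7 has {1,3,5,7,8,9}; box has {1,6,9} → only 4 remains.
r6c7 = 2: row 6 has {6,9}; col 7 has {1,3,4,5,7,8,9}; box has {1,4,6,9} → only 2 remains.
r8c7 = 6: row 8 has {1,9}; col 7 has {1,2,3,4,5,7,8,9}; box has {3,4,5,9} → only 6 remains.
r9c5 = 9: row 9 has {4,5,6}; col 5 has {1,2,3,4,5,6,7,8}; box has {1,5,6,8} → only 9 remains.
r2c4 = 5: row 2 has {1,2,3,4,6,7,8,9}; col 4 has {1,2,6,8}; box has {1,2,3,4,6,7,8,9} → only 5 remains.
r6c4 = 3: row 6 has {2,6,9}; col 4 has {1,2,5,6,8}; box has {2,4,6,7}; anti-diagonal has {1,2,4,6,7,9} → only 3 remains.
r9c4 = 7: row 9 has {4,5,6,9}; col 4 has {1,2,3,5,6,8}; box has {1,5,6,8,9} → only 7 remains.
r9c9 = 8: row 9 has {4,5,6,7,9}; col 9 has {1,3,4,6,9}; box has {3,4,5,6,9}; main diagonal has {2,3,4,5,6,9} → only 8 remains.
r4c9 = 5: row 4 has {1,2,4,7,9}; col 9 has {1,3,4,6,8,9}; box has {1,2,4,6,9} → only 5 remains.
r5c4 = 9: row 5 has {1,2,4,6}; col 4 has {1,2,3,5,6,7,8}; box has {2,3,4,6,7} → only 9 remains.
r5c9 = 7: row 5 has {1,2,4,6,9}; col 9 has {1,3,4,5,6,8,9}; box has {1,2,4,5,6,9} → only 7 remains.
r6c1 = 7: row 6 has {2,3,6,9}; col 1 has {1,2,4,5,6,8,9}; box has {1,2,9} → only 7 remains.
r6c6 = 1: row 6 has {2,3,6,7,9}; col 6 has {4,6,7,9}; box has {2,3,4,6,7,9}; main diagonal has {2,3,4,5,6,8,9} → only 1 remains.
r6c8 = 8: row 6 has {1,2,3,6,7,9}; col 8 has {2,4,5,6,9}; box has {1,2,4,5,6,7,9} → only 8 remains.
r8c4 = 4: row 8 has {1,6,9}; col 4 has {1,2,3,5,6,7,8,9}; box has {1,5,6,7,8,9} → only 4 remains.
r8c8 = 7: row 8 has {1,4,6,9}; col 8 has {2,4,5,6,8,9}; box has {3,4,5,6,8,9}; main diagonal has {1,2,3,4,5,6,8,9} → only 7 remains.
r8c9 = 2: row 8 has {1,4,6,7,9}; col 9 has {1,3,4,5,6,7,8,9}; box has {3,4,5,6,7,8,9} → only 2 remains.
r9c2 = 3: row 9 has {4,5,6,7,8,9}; col 2 has {1,2,7,9}; box has {1,2,4,6,7,9} → only 3 remains.
r9c6 = 2: row 9 has {3,4,5,6,7,8,9}; col 6 has {1,4,6,7,9}; box has {1,4,5,6,7,8,9} → only 2 remains.
r9c8 = 1: row 9 has {2,3,4,5,6,7,8,9}; col 8 has {2,4,5,6,7,8,9}; box has {2,3,4,5,6,7,8,9} → only 1 remains.
r4c6 = 8: row 4 has {1,2,4,5,7,9}; col 6 has {1,2,4,6,7,9}; box has {1,2,3,4,6,7,9}; anti-diagonal has {1,2,3,4,6,7,9} → only 8 remains.
r4c8 = 3: row 4 has {1,2,4,5,7,8,9}; col 8 has {1,2,4,5,6,7,8,9}; box has {1,2,4,5,6,7,8,9} → only 3 remains.
r5c1 = 3: row 5 has {1,2,4,6,7,9}; col 1 has {1,2,4,5,6,7,8,9}; box has {1,2,7,9} → only 3 remains.
r5c6 = 5: row 5 has {1,2,3,4,6,7,9}; col 6 has {1,2,4,6,7,8,9}; box has {1,2,3,4,6,7,8,9} → only 5 remains.
r6c3 = 5: row 6 has {1,2,3,6,7,8,9}; col 3 has {1,2,3,4,6,7,9}; box has {1,2,3,7,9} → only 5 remains.
r8c2 = 5: row 8 has {1,2,4,6,7,9}; col 2 has {1,2,3,7,9}; box has {1,2,3,4,6,7,9}; anti-diagonal has {1,2,3,4,6,7,8,9} → only 5 remains.
r8c3 = 8: row 8 has {1,2,4,5,6,7,9}; col 3 has {1,2,3,4,5,6,7,9}; box has {1,2,3,4,5,6,7,9} → only 8 remains.
r8c6 = 3: row 8 has {1,2,4,5,6,7,8,9}; col 6 has {1,2,4,5,6,7,8,9}; box has {1,2,4,5,6,7,8,9} → only 3 remains.
r4c2 = 6: row 4 has {1,2,3,4,5,7,8,9}; col 2 has {1,2,3,5,7,9}; box has {1,2,3,5,7,9} → only 6 remains.

6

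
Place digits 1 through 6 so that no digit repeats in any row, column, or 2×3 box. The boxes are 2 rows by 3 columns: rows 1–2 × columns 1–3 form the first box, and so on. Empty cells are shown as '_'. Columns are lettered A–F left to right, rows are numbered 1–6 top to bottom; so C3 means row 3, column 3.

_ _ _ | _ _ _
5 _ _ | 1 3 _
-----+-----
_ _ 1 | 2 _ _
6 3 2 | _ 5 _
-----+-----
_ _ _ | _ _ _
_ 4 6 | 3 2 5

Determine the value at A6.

C2 = 4 (sole candidate).
A3 = 4 (sole candidate).
B3 = 5 (sole candidate).
E3 = 6 (sole candidate).
F3 = 3 (sole candidate).
D4 = 4 (sole candidate).
F4 = 1 (sole candidate).
D5 = 6 (sole candidate).
F5 = 4 (sole candidate).
A6 = 1: row 6 has {2,3,4,5,6}; col 1 has {4,5,6}; box has {4,6} → only 1 remains.

1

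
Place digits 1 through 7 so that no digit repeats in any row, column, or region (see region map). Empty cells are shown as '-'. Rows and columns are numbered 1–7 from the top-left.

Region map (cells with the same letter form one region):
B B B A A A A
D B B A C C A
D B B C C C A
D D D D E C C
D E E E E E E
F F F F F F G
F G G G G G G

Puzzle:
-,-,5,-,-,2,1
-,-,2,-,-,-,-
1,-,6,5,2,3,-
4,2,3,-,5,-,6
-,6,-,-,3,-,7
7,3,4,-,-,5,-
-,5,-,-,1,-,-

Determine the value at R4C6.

1

R1C1 = 3: row 1 has {1,2,5}; col 1 has {1,4,7}; region has {2,5,6} → only 3 remains.
R3C7 = 4: row 3 has {1,2,3,5,6}; col 7 has {1,6,7}; region has {1,2} → only 4 remains.
R4C4 = 7: row 4 has {2,3,4,5,6}; col 4 has {5}; region has {1,2,3,4} → only 7 remains.
R4C6 = 1: row 4 has {2,3,4,5,6,7}; col 6 has {2,3,5}; region has {2,3,5,6} → only 1 remains.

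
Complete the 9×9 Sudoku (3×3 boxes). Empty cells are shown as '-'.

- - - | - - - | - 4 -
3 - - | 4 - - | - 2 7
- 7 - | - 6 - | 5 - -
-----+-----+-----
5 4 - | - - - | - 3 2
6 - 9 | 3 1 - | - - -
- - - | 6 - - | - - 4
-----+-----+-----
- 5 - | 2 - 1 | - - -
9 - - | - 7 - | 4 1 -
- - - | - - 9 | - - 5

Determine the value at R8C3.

2

R5C9 = 8: row 5 has {1,3,6,9}; col 9 has {2,4,5,7}; box has {2,3,4} → only 8 remains.
R9C4 = 8: row 9 has {5,9}; col 4 has {2,3,4,6}; box has {1,2,7,9} → only 8 remains.
R5C2 = 2: row 5 has {1,3,6,8,9}; col 2 has {4,5,7}; box has {4,5,6,9} → only 2 remains.
R5C7 = 7: row 5 has {1,2,3,6,8,9}; col 7 has {4,5}; box has {2,3,4,8} → only 7 remains.
R5C8 = 5: row 5 has {1,2,3,6,7,8,9}; col 8 has {1,2,3,4}; box has {2,3,4,7,8} → only 5 remains.
R6C8 = 9: row 6 has {4,6}; col 8 has {1,2,3,4,5}; box has {2,3,4,5,7,8} → only 9 remains.
R8C4 = 5: row 8 has {1,4,7,9}; col 4 has {2,3,4,6,8}; box has {1,2,7,8,9} → only 5 remains.
R3C8 = 8: row 3 has {5,6,7}; col 8 has {1,2,3,4,5,9}; box has {2,4,5,7} → only 8 remains.
R5C6 = 4: row 5 has {1,2,3,5,6,7,8,9}; col 6 has {1,9}; box has {1,3,6} → only 4 remains.
R6C7 = 1: row 6 has {4,6,9}; col 7 has {4,5,7}; box has {2,3,4,5,7,8,9} → only 1 remains.
R4C7 = 6: row 4 has {2,3,4,5}; col 7 has {1,4,5,7}; box has {1,2,3,4,5,7,8,9} → only 6 remains.
R2C7 = 9: row 2 has {2,3,4,7}; col 7 has {1,4,5,6,7}; box has {2,4,5,7,8} → only 9 remains.
R1C7 = 3: row 1 has {4}; col 7 has {1,4,5,6,7,9}; box has {2,4,5,7,8,9} → only 3 remains.
R3C9 = 1: row 3 has {5,6,7,8}; col 9 has {2,4,5,7,8}; box has {2,3,4,5,7,8,9} → only 1 remains.
R7C7 = 8: row 7 has {1,2,5}; col 7 has {1,3,4,5,6,7,9}; box has {1,4,5} → only 8 remains.
R9C7 = 2: row 9 has {5,8,9}; col 7 has {1,3,4,5,6,7,8,9}; box has {1,4,5,8} → only 2 remains.
R1C9 = 6: row 1 has {3,4}; col 9 has {1,2,4,5,7,8}; box has {1,2,3,4,5,7,8,9} → only 6 remains.
R3C4 = 9: row 3 has {1,5,6,7,8}; col 4 has {2,3,4,5,6,8}; box has {4,6} → only 9 remains.
R4C4 = 7: row 4 has {2,3,4,5,6}; col 4 has {2,3,4,5,6,8,9}; box has {1,3,4,6} → only 7 remains.
R4C6 = 8: row 4 has {2,3,4,5,6,7}; col 6 has {1,4,9}; box has {1,3,4,6,7} → only 8 remains.
R8C9 = 3: row 8 has {1,4,5,7,9}; col 9 has {1,2,4,5,6,7,8}; box has {1,2,4,5,8} → only 3 remains.
R1C4 = 1: row 1 has {3,4,6}; col 4 has {2,3,4,5,6,7,8,9}; box has {4,6,9} → only 1 remains.
R2C6 = 5: row 2 has {2,3,4,7,9}; col 6 has {1,4,8,9}; box has {1,4,6,9} → only 5 remains.
R4C3 = 1: row 4 has {2,3,4,5,6,7,8}; col 3 has {9}; box has {2,4,5,6,9} → only 1 remains.
R4C5 = 9: row 4 has {1,2,3,4,5,6,7,8}; col 5 has {1,6,7}; box has {1,3,4,6,7,8} → only 9 remains.
R6C6 = 2: row 6 has {1,4,6,9}; col 6 has {1,4,5,8,9}; box has {1,3,4,6,7,8,9} → only 2 remains.
R7C9 = 9: row 7 has {1,2,5,8}; col 9 has {1,2,3,4,5,6,7,8}; box has {1,2,3,4,5,8} → only 9 remains.
R8C6 = 6: row 8 has {1,3,4,5,7,9}; col 6 has {1,2,4,5,8,9}; box has {1,2,5,7,8,9} → only 6 remains.
R1C6 = 7: row 1 has {1,3,4,6}; col 6 has {1,2,4,5,6,8,9}; box has {1,4,5,6,9} → only 7 remains.
R2C5 = 8: row 2 has {2,3,4,5,7,9}; col 5 has {1,6,7,9}; box has {1,4,5,6,7,9} → only 8 remains.
R3C6 = 3: row 3 has {1,5,6,7,8,9}; col 6 has {1,2,4,5,6,7,8,9}; box has {1,4,5,6,7,8,9} → only 3 remains.
R6C5 = 5: row 6 has {1,2,4,6,9}; col 5 has {1,6,7,8,9}; box has {1,2,3,4,6,7,8,9} → only 5 remains.
R8C2 = 8: row 8 has {1,3,4,5,6,7,9}; col 2 has {2,4,5,7}; box has {5,9} → only 8 remains.
R8C3 = 2: row 8 has {1,3,4,5,6,7,8,9}; col 3 has {1,9}; box has {5,8,9} → only 2 remains.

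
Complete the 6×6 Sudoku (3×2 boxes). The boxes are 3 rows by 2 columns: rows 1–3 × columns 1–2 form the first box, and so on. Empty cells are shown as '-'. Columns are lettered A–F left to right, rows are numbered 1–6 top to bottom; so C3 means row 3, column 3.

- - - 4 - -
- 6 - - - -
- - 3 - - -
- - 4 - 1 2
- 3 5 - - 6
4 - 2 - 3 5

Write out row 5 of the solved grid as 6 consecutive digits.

235146

C2 = 1: row 2 has {6}; col 3 has {2,3,4,5}; box has {3,4} → only 1 remains.
B4 = 5: row 4 has {1,2,4}; col 2 has {3,6}; box has {3,4} → only 5 remains.
D5 = 1: row 5 has {3,5,6}; col 4 has {4}; box has {2,4,5} → only 1 remains.
E5 = 4: row 5 has {1,3,5,6}; col 5 has {1,3}; box has {1,2,3,5,6} → only 4 remains.
B6 = 1: row 6 has {2,3,4,5}; col 2 has {3,5,6}; box has {3,4,5} → only 1 remains.
D6 = 6: row 6 has {1,2,3,4,5}; col 4 has {1,4}; box has {1,2,4,5} → only 6 remains.
B1 = 2: row 1 has {4}; col 2 has {1,3,5,6}; box has {6} → only 2 remains.
C1 = 6: row 1 has {2,4}; col 3 has {1,2,3,4,5}; box has {1,3,4} → only 6 remains.
E1 = 5: row 1 has {2,4,6}; col 5 has {1,3,4}; box has {} → only 5 remains.
E2 = 2: row 2 has {1,6}; col 5 has {1,3,4,5}; box has {5} → only 2 remains.
B3 = 4: row 3 has {3}; col 2 has {1,2,3,5,6}; box has {2,6} → only 4 remains.
E3 = 6: row 3 has {3,4}; col 5 has {1,2,3,4,5}; box has {2,5} → only 6 remains.
F3 = 1: row 3 has {3,4,6}; col 6 has {2,5,6}; box has {2,5,6} → only 1 remains.
A4 = 6: row 4 has {1,2,4,5}; col 1 has {4}; box has {1,3,4,5} → only 6 remains.
D4 = 3: row 4 has {1,2,4,5,6}; col 4 has {1,4,6}; box has {1,2,4,5,6} → only 3 remains.
A5 = 2: row 5 has {1,3,4,5,6}; col 1 has {4,6}; box has {1,3,4,5,6} → only 2 remains.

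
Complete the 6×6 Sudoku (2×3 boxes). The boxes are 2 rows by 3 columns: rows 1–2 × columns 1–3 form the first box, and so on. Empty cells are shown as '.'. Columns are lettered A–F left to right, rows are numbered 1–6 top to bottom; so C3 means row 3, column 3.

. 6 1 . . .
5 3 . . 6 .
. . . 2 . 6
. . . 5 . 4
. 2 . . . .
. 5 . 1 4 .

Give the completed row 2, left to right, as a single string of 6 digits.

D2 = 4: row 2 has {3,5,6}; col 4 has {1,2,5}; box has {6} → only 4 remains.
B4 = 1: row 4 has {4,5}; col 2 has {2,3,5,6}; box has {} → only 1 remains.
E4 = 3: row 4 has {1,4,5}; col 5 has {4,6}; box has {2,4,5,6} → only 3 remains.
E5 = 5: row 5 has {2}; col 5 has {3,4,6}; box has {1,4} → only 5 remains.
F5 = 3: row 5 has {2,5}; col 6 has {4,6}; box has {1,4,5} → only 3 remains.
F6 = 2: row 6 has {1,4,5}; col 6 has {3,4,6}; box has {1,3,4,5} → only 2 remains.
D1 = 3: row 1 has {1,6}; col 4 has {1,2,4,5}; box has {4,6} → only 3 remains.
E1 = 2: row 1 has {1,3,6}; col 5 has {3,4,5,6}; box has {3,4,6} → only 2 remains.
F1 = 5: row 1 has {1,2,3,6}; col 6 has {2,3,4,6}; box has {2,3,4,6} → only 5 remains.
C2 = 2: row 2 has {3,4,5,6}; col 3 has {1}; box has {1,3,5,6} → only 2 remains.
F2 = 1: row 2 has {2,3,4,5,6}; col 6 has {2,3,4,5,6}; box has {2,3,4,5,6} → only 1 remains.

532461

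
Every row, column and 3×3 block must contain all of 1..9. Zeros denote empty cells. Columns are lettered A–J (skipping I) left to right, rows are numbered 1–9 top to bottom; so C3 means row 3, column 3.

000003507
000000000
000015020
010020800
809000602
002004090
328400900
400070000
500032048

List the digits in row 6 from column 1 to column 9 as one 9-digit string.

652384791

E5 = 5: row 5 has {2,6,8,9}; col 5 has {1,2,3,7}; box has {2,4} → only 5 remains.
E7 = 6: row 7 has {2,3,4,8,9}; col 5 has {1,2,3,5,7}; box has {2,3,4,7} → only 6 remains.
F7 = 1: row 7 has {2,3,4,6,8,9}; col 6 has {2,3,4,5}; box has {2,3,4,6,7} → only 1 remains.
J7 = 5: row 7 has {1,2,3,4,6,8,9}; col 9 has {2,7,8}; box has {4,8,9} → only 5 remains.
D9 = 9: row 9 has {2,3,4,5,8}; col 4 has {4}; box has {1,2,3,4,6,7} → only 9 remains.
F5 = 7: row 5 has {2,5,6,8,9}; col 6 has {1,2,3,4,5}; box has {2,4,5} → only 7 remains.
E6 = 8: row 6 has {2,4,9}; col 5 has {1,2,3,5,6,7}; box has {2,4,5,7} → only 8 remains.
H7 = 7: row 7 has {1,2,3,4,5,6,8,9}; col 8 has {2,4,9}; box has {4,5,8,9} → only 7 remains.
F8 = 8: row 8 has {4,7}; col 6 has {1,2,3,4,5,7}; box has {1,2,3,4,6,7,9} → only 8 remains.
G9 = 1: row 9 has {2,3,4,5,8,9}; col 7 has {5,6,8,9}; box has {4,5,7,8,9} → only 1 remains.
D8 = 5: row 8 has {4,7,8}; col 4 has {4,9}; box has {1,2,3,4,6,7,8,9} → only 5 remains.
F4 = 9: in row 4, 9 can only go here (every other open cell in that row sees a 9).
F2 = 6: row 2 has {}; col 6 has {1,2,3,4,5,7,8,9}; box has {1,3,5} → only 6 remains.
B5 = 4: in row 5, 4 can only go here (every other open cell in that row sees a 4).
J4 = 4: in row 4, 4 can only go here (every other open cell in that row sees a 4).
B6 = 5: in row 6, 5 can only go here (every other open cell in that row sees a 5).
C2 = 5: in row 2, 5 can only go here (every other open cell in that row sees a 5).
H4 = 5: in row 4, 5 can only go here (every other open cell in that row sees a 5).
C8 = 1: in row 8, 1 can only go here (every other open cell in that row sees a 1).
G8 = 2: in row 8, 2 can only go here (every other open cell in that row sees a 2).
B8 = 9: in row 8, 9 can only go here (every other open cell in that row sees a 9).
G6 = 7: in column 7, 7 can only go here (every other open cell in that column sees a 7).
A6 = 6: row 6 has {2,4,5,7,8,9}; col 1 has {3,4,5,8}; box has {1,2,4,5,8,9} → only 6 remains.
A4 = 7: row 4 has {1,2,4,5,8,9}; col 1 has {3,4,5,6,8}; box has {1,2,4,5,6,8,9} → only 7 remains.
C4 = 3: row 4 has {1,2,4,5,7,8,9}; col 3 has {1,2,5,8,9}; box has {1,2,4,5,6,7,8,9} → only 3 remains.
D4 = 6: row 4 has {1,2,3,4,5,7,8,9}; col 4 has {4,5,9}; box has {2,4,5,7,8,9} → only 6 remains.
A3 = 9: row 3 has {1,2,5}; col 1 has {3,4,5,6,7,8}; box has {5} → only 9 remains.
E1 = 9: in row 1, 9 can only go here (every other open cell in that row sees a 9).
E2 = 4: row 2 has {5,6}; col 5 has {1,2,3,5,6,7,8,9}; box has {1,3,5,6,9} → only 4 remains.
G2 = 3: row 2 has {4,5,6}; col 7 has {1,2,5,6,7,8,9}; box has {2,5,7} → only 3 remains.
G3 = 4: row 3 has {1,2,5,9}; col 7 has {1,2,3,5,6,7,8,9}; box has {2,3,5,7} → only 4 remains.
J3 = 6: row 3 has {1,2,4,5,9}; col 9 has {2,4,5,7,8}; box has {2,3,4,5,7} → only 6 remains.
J8 = 3: row 8 has {1,2,4,5,7,8,9}; col 9 has {2,4,5,6,7,8}; box has {1,2,4,5,7,8,9} → only 3 remains.
C3 = 7: row 3 has {1,2,4,5,6,9}; col 3 has {1,2,3,5,8,9}; box has {5,9} → only 7 remains.
D3 = 8: row 3 has {1,2,4,5,6,7,9}; col 4 has {4,5,6,9}; box has {1,3,4,5,6,9} → only 8 remains.
J6 = 1: row 6 has {2,4,5,6,7,8,9}; col 9 has {2,3,4,5,6,7,8}; box has {2,4,5,6,7,8,9} → only 1 remains.
H8 = 6: row 8 has {1,2,3,4,5,7,8,9}; col 8 has {2,4,5,7,9}; box has {1,2,3,4,5,7,8,9} → only 6 remains.
C9 = 6: row 9 has {1,2,3,4,5,8,9}; col 3 has {1,2,3,5,7,8,9}; box has {1,2,3,4,5,8,9} → only 6 remains.
C1 = 4: row 1 has {3,5,7,9}; col 3 has {1,2,3,5,6,7,8,9}; box has {5,7,9} → only 4 remains.
D1 = 2: row 1 has {3,4,5,7,9}; col 4 has {4,5,6,8,9}; box has {1,3,4,5,6,8,9} → only 2 remains.
B2 = 8: row 2 has {3,4,5,6}; col 2 has {1,2,4,5,9}; box has {4,5,7,9} → only 8 remains.
D2 = 7: row 2 has {3,4,5,6,8}; col 4 has {2,4,5,6,8,9}; box has {1,2,3,4,5,6,8,9} → only 7 remains.
H2 = 1: row 2 has {3,4,5,6,7,8}; col 8 has {2,4,5,6,7,9}; box has {2,3,4,5,6,7} → only 1 remains.
J2 = 9: row 2 has {1,3,4,5,6,7,8}; col 9 has {1,2,3,4,5,6,7,8}; box has {1,2,3,4,5,6,7} → only 9 remains.
B3 = 3: row 3 has {1,2,4,5,6,7,8,9}; col 2 has {1,2,4,5,8,9}; box has {4,5,7,8,9} → only 3 remains.
H5 = 3: row 5 has {2,4,5,6,7,8,9}; col 8 has {1,2,4,5,6,7,9}; box has {1,2,4,5,6,7,8,9} → only 3 remains.
D6 = 3: row 6 has {1,2,4,5,6,7,8,9}; col 4 has {2,4,5,6,7,8,9}; box has {2,4,5,6,7,8,9} → only 3 remains.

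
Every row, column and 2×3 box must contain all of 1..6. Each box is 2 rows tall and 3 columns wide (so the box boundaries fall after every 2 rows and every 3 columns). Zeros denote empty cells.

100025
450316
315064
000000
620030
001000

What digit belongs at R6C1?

R1C4 = 4: row 1 has {1,2,5}; col 4 has {3}; box has {1,2,3,5,6} → only 4 remains.
R2C3 = 2: row 2 has {1,3,4,5,6}; col 3 has {1,5}; box has {1,4,5} → only 2 remains.
R3C4 = 2: row 3 has {1,3,4,5,6}; col 4 has {3,4}; box has {4,6} → only 2 remains.
R4C1 = 2: row 4 has {}; col 1 has {1,3,4,6}; box has {1,3,5} → only 2 remains.
R4C5 = 5: row 4 has {2}; col 5 has {1,2,3,6}; box has {2,4,6} → only 5 remains.
R5C3 = 4: row 5 has {2,3,6}; col 3 has {1,2,5}; box has {1,2,6} → only 4 remains.
R5C6 = 1: row 5 has {2,3,4,6}; col 6 has {4,5,6}; box has {3} → only 1 remains.
R6C1 = 5: row 6 has {1}; col 1 has {1,2,3,4,6}; box has {1,2,4,6} → only 5 remains.

5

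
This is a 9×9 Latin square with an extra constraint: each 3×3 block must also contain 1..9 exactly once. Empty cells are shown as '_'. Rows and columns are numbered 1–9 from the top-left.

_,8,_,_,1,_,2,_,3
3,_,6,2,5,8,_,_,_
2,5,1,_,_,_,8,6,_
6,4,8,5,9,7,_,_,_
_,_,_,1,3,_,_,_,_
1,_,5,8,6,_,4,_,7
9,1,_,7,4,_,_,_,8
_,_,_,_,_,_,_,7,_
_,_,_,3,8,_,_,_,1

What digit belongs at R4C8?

R3C5 = 7: row 3 has {1,2,5,6,8}; col 5 has {1,3,4,5,6,8,9}; box has {1,2,5,8} → only 7 remains.
R4C9 = 2: row 4 has {4,5,6,7,8,9}; col 9 has {1,3,7,8}; box has {4,7} → only 2 remains.
R5C1 = 7: row 5 has {1,3}; col 1 has {1,2,3,6,9}; box has {1,4,5,6,8} → only 7 remains.
R6C6 = 2: row 6 has {1,4,5,6,7,8}; col 6 has {7,8}; box has {1,3,5,6,7,8,9} → only 2 remains.
R8C5 = 2: row 8 has {7}; col 5 has {1,3,4,5,6,7,8,9}; box has {3,4,7,8} → only 2 remains.
R1C1 = 4: row 1 has {1,2,3,8}; col 1 has {1,2,3,6,7,9}; box has {1,2,3,5,6,8} → only 4 remains.
R5C6 = 4: row 5 has {1,3,7}; col 6 has {2,7,8}; box has {1,2,3,5,6,7,8,9} → only 4 remains.
R9C1 = 5: row 9 has {1,3,8}; col 1 has {1,2,3,4,6,7,9}; box has {1,9} → only 5 remains.
R8C1 = 8: row 8 has {2,7}; col 1 has {1,2,3,4,5,6,7,9}; box has {1,5,9} → only 8 remains.
R1C8 = 5: in row 1, 5 can only go here (every other open cell in that row sees a 5).
R1C3 = 7: in row 1, 7 can only go here (every other open cell in that row sees a 7).
R2C2 = 9: row 2 has {2,3,5,6,8}; col 2 has {1,4,5,8}; box has {1,2,3,4,5,6,7,8} → only 9 remains.
R2C9 = 4: row 2 has {2,3,5,6,8,9}; col 9 has {1,2,3,7,8}; box has {2,3,5,6,8} → only 4 remains.
R3C9 = 9: row 3 has {1,2,5,6,7,8}; col 9 has {1,2,3,4,7,8}; box has {2,3,4,5,6,8} → only 9 remains.
R5C2 = 2: row 5 has {1,3,4,7}; col 2 has {1,4,5,8,9}; box has {1,4,5,6,7,8} → only 2 remains.
R5C3 = 9: row 5 has {1,2,3,4,7}; col 3 has {1,5,6,7,8}; box has {1,2,4,5,6,7,8} → only 9 remains.
R5C8 = 8: row 5 has {1,2,3,4,7,9}; col 8 has {5,6,7}; box has {2,4,7} → only 8 remains.
R6C2 = 3: row 6 has {1,2,4,5,6,7,8}; col 2 has {1,2,4,5,8,9}; box has {1,2,4,5,6,7,8,9} → only 3 remains.
R6C8 = 9: row 6 has {1,2,3,4,5,6,7,8}; col 8 has {5,6,7,8}; box has {2,4,7,8} → only 9 remains.
R8C2 = 6: row 8 has {2,7,8}; col 2 has {1,2,3,4,5,8,9}; box has {1,5,8,9} → only 6 remains.
R8C4 = 9: row 8 has {2,6,7,8}; col 4 has {1,2,3,5,7,8}; box has {2,3,4,7,8} → only 9 remains.
R8C9 = 5: row 8 has {2,6,7,8,9}; col 9 has {1,2,3,4,7,8,9}; box has {1,7,8} → only 5 remains.
R9C2 = 7: row 9 has {1,3,5,8}; col 2 has {1,2,3,4,5,6,8,9}; box has {1,5,6,8,9} → only 7 remains.
R9C6 = 6: row 9 has {1,3,5,7,8}; col 6 has {2,4,7,8}; box has {2,3,4,7,8,9} → only 6 remains.
R9C7 = 9: row 9 has {1,3,5,6,7,8}; col 7 has {2,4,8}; box has {1,5,7,8} → only 9 remains.
R1C4 = 6: row 1 has {1,2,3,4,5,7,8}; col 4 has {1,2,3,5,7,8,9}; box has {1,2,5,7,8} → only 6 remains.
R1C6 = 9: row 1 has {1,2,3,4,5,6,7,8}; col 6 has {2,4,6,7,8}; box has {1,2,5,6,7,8} → only 9 remains.
R2C8 = 1: row 2 has {2,3,4,5,6,8,9}; col 8 has {5,6,7,8,9}; box has {2,3,4,5,6,8,9} → only 1 remains.
R3C4 = 4: row 3 has {1,2,5,6,7,8,9}; col 4 has {1,2,3,5,6,7,8,9}; box has {1,2,5,6,7,8,9} → only 4 remains.
R3C6 = 3: row 3 has {1,2,4,5,6,7,8,9}; col 6 has {2,4,6,7,8,9}; box has {1,2,4,5,6,7,8,9} → only 3 remains.
R4C8 = 3: row 4 has {2,4,5,6,7,8,9}; col 8 has {1,5,6,7,8,9}; box has {2,4,7,8,9} → only 3 remains.

3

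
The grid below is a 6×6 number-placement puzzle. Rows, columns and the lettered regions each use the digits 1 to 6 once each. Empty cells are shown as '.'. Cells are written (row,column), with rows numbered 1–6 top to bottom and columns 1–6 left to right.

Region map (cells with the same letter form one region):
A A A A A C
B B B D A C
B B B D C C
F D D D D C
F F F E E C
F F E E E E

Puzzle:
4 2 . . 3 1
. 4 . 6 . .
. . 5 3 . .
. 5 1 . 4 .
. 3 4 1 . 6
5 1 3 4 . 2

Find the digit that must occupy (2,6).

(1,3) = 6: row 1 has {1,2,3,4}; col 3 has {1,3,4,5}; region has {2,3,4} → only 6 remains.
(1,4) = 5: row 1 has {1,2,3,4,6}; col 4 has {1,3,4,6}; region has {2,3,4,6} → only 5 remains.
(2,3) = 2: row 2 has {4,6}; col 3 has {1,3,4,5,6}; region has {4,5} → only 2 remains.
(2,5) = 1: row 2 has {2,4,6}; col 5 has {3,4}; region has {2,3,4,5,6} → only 1 remains.
(3,2) = 6: row 3 has {3,5}; col 2 has {1,2,3,4,5}; region has {2,4,5} → only 6 remains.
(3,5) = 2: row 3 has {3,5,6}; col 5 has {1,3,4}; region has {1,6} → only 2 remains.
(3,6) = 4: row 3 has {2,3,5,6}; col 6 has {1,2,6}; region has {1,2,6} → only 4 remains.
(4,4) = 2: row 4 has {1,4,5}; col 4 has {1,3,4,5,6}; region has {1,3,4,5,6} → only 2 remains.
(4,6) = 3: row 4 has {1,2,4,5}; col 6 has {1,2,4,6}; region has {1,2,4,6} → only 3 remains.
(5,1) = 2: row 5 has {1,3,4,6}; col 1 has {4,5}; region has {1,3,4,5} → only 2 remains.
(5,5) = 5: row 5 has {1,2,3,4,6}; col 5 has {1,2,3,4}; region has {1,2,3,4} → only 5 remains.
(6,5) = 6: row 6 has {1,2,3,4,5}; col 5 has {1,2,3,4,5}; region has {1,2,3,4,5} → only 6 remains.
(2,1) = 3: row 2 has {1,2,4,6}; col 1 has {2,4,5}; region has {2,4,5,6} → only 3 remains.
(2,6) = 5: row 2 has {1,2,3,4,6}; col 6 has {1,2,3,4,6}; region has {1,2,3,4,6} → only 5 remains.

5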